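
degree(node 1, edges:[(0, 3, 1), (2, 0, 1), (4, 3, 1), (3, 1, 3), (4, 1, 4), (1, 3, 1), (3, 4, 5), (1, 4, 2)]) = incident: (3,1), (4,1), (1,3), (1,4)
= 4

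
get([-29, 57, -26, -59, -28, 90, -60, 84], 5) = 90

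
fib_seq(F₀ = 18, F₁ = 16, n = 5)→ F_2 = F_1 + F_0 = 34
F_3 = F_2 + F_1 = 50
F_4 = F_3 + F_2 = 84
= [18, 16, 34, 50, 84]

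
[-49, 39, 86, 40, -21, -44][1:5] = [39, 86, 40, -21]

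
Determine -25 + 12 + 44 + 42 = 73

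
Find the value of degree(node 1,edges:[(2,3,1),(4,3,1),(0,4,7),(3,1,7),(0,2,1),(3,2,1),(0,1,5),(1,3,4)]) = 3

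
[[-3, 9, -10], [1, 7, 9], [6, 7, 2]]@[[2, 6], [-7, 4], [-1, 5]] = C[0][0] = (-3)*(2) + (9)*(-7) + (-10)*(-1) = -59
C[0][1] = (-3)*(6) + (9)*(4) + (-10)*(5) = -32
C[1][0] = (1)*(2) + (7)*(-7) + (9)*(-1) = -56
C[1][1] = (1)*(6) + (7)*(4) + (9)*(5) = 79
C[2][0] = (6)*(2) + (7)*(-7) + (2)*(-1) = -39
C[2][1] = (6)*(6) + (7)*(4) + (2)*(5) = 74
= [[-59, -32], [-56, 79], [-39, 74]]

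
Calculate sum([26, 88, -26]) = 26 + 88 + (-26)
= 88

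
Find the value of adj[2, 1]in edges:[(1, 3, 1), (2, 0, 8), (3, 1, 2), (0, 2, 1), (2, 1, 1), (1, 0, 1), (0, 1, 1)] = 1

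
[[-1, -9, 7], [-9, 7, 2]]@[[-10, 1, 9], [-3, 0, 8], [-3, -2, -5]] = C[0][0] = (-1)*(-10) + (-9)*(-3) + (7)*(-3) = 16
C[0][1] = (-1)*(1) + (-9)*(0) + (7)*(-2) = -15
C[0][2] = (-1)*(9) + (-9)*(8) + (7)*(-5) = -116
C[1][0] = (-9)*(-10) + (7)*(-3) + (2)*(-3) = 63
C[1][1] = (-9)*(1) + (7)*(0) + (2)*(-2) = -13
C[1][2] = (-9)*(9) + (7)*(8) + (2)*(-5) = -35
= [[16, -15, -116], [63, -13, -35]]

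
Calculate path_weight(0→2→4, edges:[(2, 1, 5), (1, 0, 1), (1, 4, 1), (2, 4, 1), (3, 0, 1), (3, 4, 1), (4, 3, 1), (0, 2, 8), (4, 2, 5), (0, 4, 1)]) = w(0→2)=8 + w(2→4)=1
= 9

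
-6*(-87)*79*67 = 2762946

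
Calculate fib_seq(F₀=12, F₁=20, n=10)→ F_2 = F_1 + F_0 = 32
F_3 = F_2 + F_1 = 52
F_4 = F_3 + F_2 = 84
...
= [12, 20, 32, 52, 84, 136, 220, 356, 576, 932]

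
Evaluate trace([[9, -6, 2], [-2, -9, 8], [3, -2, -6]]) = diagonal: 9 + (-9) + (-6)
= -6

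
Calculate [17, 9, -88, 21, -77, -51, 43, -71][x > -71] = [17, 9, 21, -51, 43]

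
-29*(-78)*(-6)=-13572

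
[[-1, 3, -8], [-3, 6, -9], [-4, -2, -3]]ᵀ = [[-1, -3, -4], [3, 6, -2], [-8, -9, -3]]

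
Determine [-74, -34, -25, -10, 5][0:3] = [-74, -34, -25]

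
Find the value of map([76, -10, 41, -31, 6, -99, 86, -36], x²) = (76)²=5776, (-10)²=100, (41)²=1681, (-31)²=961, (6)²=36, (-99)²=9801, (86)²=7396, (-36)²=1296
= [5776, 100, 1681, 961, 36, 9801, 7396, 1296]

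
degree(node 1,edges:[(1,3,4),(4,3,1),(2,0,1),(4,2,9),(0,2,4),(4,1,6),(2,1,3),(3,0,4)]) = 3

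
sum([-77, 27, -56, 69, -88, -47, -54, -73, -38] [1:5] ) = -48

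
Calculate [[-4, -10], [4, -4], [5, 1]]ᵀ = [[-4, 4, 5], [-10, -4, 1]]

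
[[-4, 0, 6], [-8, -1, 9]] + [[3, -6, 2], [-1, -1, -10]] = [[-1, -6, 8], [-9, -2, -1]]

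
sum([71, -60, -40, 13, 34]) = 71 + (-60) + (-40) + 13 + 34
= 18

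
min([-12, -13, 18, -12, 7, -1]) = -13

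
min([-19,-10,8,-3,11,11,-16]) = -19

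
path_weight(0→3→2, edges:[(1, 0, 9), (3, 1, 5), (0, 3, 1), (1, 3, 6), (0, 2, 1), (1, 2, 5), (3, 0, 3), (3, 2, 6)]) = 7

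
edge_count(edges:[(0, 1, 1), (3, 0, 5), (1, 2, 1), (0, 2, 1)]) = 4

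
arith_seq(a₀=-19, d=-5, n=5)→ a_0 = -19 + 0*-5 = -19
a_1 = -19 + 1*-5 = -24
a_2 = -19 + 2*-5 = -29
...
= [-19, -24, -29, -34, -39]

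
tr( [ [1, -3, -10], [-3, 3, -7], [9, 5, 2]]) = 6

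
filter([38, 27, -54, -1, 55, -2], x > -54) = keep x where x > -54: 38✓, 27✓, -54✗, -1✓, 55✓, -2✓
= [38, 27, -1, 55, -2]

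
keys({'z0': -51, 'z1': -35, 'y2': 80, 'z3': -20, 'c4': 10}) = ['z0', 'z1', 'y2', 'z3', 'c4']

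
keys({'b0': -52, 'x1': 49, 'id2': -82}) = ['b0', 'x1', 'id2']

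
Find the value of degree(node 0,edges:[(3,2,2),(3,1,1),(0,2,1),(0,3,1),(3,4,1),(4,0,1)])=incident: (0,2), (0,3), (4,0)
= 3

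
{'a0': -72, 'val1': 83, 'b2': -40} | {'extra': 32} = {'a0': -72, 'val1': 83, 'b2': -40, 'extra': 32}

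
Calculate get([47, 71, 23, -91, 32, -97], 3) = -91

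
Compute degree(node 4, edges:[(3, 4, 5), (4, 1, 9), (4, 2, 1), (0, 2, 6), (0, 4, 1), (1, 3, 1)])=incident: (3,4), (4,1), (4,2), (0,4)
= 4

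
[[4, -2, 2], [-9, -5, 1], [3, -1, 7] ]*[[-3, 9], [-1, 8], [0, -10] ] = [[-10, 0], [32, -131], [-8, -51]]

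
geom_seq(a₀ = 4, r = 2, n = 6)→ a_0 = 4*2^0 = 4
a_1 = 4*2^1 = 8
a_2 = 4*2^2 = 16
...
= [4, 8, 16, 32, 64, 128]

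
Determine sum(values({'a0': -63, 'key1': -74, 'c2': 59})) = -78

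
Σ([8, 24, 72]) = 104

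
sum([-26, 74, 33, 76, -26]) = 131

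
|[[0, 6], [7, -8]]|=-42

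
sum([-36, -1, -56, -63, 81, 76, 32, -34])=(-36) + (-1) + (-56) + (-63) + 81 + 76 + 32 + (-34)
= -1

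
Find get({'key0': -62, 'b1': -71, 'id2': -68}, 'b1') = -71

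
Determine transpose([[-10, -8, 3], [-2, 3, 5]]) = [[-10, -2], [-8, 3], [3, 5]]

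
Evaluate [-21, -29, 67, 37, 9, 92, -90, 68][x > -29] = [-21, 67, 37, 9, 92, 68]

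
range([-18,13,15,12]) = 33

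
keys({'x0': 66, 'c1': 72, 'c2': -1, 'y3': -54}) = ['x0', 'c1', 'c2', 'y3']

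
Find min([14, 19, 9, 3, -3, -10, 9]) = -10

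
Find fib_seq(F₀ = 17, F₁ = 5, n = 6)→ F_2 = F_1 + F_0 = 22
F_3 = F_2 + F_1 = 27
F_4 = F_3 + F_2 = 49
...
= [17, 5, 22, 27, 49, 76]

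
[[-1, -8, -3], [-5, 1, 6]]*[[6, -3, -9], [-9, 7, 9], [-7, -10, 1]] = C[0][0] = (-1)*(6) + (-8)*(-9) + (-3)*(-7) = 87
C[0][1] = (-1)*(-3) + (-8)*(7) + (-3)*(-10) = -23
C[0][2] = (-1)*(-9) + (-8)*(9) + (-3)*(1) = -66
C[1][0] = (-5)*(6) + (1)*(-9) + (6)*(-7) = -81
C[1][1] = (-5)*(-3) + (1)*(7) + (6)*(-10) = -38
C[1][2] = (-5)*(-9) + (1)*(9) + (6)*(1) = 60
= [[87, -23, -66], [-81, -38, 60]]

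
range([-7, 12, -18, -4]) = 30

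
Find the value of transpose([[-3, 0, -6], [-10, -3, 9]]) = [[-3, -10], [0, -3], [-6, 9]]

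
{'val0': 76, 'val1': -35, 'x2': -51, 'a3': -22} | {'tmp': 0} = {'val0': 76, 'val1': -35, 'x2': -51, 'a3': -22, 'tmp': 0}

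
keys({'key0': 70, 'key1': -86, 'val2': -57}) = ['key0', 'key1', 'val2']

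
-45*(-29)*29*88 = 3330360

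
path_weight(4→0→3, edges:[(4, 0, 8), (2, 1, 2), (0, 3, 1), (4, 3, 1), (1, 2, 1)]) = 9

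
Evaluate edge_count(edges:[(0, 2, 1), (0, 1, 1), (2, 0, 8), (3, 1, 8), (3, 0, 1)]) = 5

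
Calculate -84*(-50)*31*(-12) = -1562400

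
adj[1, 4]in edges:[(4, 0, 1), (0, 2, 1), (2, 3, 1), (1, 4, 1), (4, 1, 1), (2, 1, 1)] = 1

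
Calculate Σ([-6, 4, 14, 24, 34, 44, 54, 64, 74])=306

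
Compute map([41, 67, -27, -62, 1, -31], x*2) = 41*2=82, 67*2=134, -27*2=-54, -62*2=-124, 1*2=2, -31*2=-62
= [82, 134, -54, -124, 2, -62]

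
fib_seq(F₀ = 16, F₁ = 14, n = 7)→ [16, 14, 30, 44, 74, 118, 192]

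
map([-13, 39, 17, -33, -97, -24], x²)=[169, 1521, 289, 1089, 9409, 576]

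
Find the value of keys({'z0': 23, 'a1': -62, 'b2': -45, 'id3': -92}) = ['z0', 'a1', 'b2', 'id3']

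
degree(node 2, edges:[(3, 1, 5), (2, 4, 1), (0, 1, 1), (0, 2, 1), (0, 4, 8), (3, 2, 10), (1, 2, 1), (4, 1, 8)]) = incident: (2,4), (0,2), (3,2), (1,2)
= 4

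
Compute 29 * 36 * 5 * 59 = 307980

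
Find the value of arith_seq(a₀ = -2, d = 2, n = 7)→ [-2, 0, 2, 4, 6, 8, 10]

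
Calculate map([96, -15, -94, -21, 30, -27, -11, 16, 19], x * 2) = [192, -30, -188, -42, 60, -54, -22, 32, 38]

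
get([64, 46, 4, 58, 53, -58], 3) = 58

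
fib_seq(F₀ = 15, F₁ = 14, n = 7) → [15, 14, 29, 43, 72, 115, 187]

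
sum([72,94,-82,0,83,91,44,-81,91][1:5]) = 95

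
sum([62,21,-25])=58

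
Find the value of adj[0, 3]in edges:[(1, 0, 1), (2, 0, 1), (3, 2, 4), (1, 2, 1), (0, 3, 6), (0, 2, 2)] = 6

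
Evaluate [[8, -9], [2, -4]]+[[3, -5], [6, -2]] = [[11, -14], [8, -6]]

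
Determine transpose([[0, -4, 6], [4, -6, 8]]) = [[0, 4], [-4, -6], [6, 8]]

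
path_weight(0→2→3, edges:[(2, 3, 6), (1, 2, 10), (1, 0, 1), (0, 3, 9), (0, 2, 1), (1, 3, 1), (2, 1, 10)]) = w(0→2)=1 + w(2→3)=6
= 7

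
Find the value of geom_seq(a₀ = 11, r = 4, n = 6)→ a_0 = 11*4^0 = 11
a_1 = 11*4^1 = 44
a_2 = 11*4^2 = 176
...
= [11, 44, 176, 704, 2816, 11264]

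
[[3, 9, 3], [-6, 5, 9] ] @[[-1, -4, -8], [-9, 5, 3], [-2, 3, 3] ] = [[-90, 42, 12], [-57, 76, 90]]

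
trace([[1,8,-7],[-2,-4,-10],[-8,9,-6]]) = -9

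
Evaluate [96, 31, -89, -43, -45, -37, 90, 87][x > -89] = [96, 31, -43, -45, -37, 90, 87]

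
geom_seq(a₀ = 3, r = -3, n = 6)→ [3, -9, 27, -81, 243, -729]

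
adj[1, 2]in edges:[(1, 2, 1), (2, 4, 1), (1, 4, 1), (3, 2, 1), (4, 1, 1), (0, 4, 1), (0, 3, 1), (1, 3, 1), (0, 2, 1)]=1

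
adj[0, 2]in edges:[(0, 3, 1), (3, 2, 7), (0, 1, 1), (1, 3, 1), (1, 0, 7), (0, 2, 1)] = 1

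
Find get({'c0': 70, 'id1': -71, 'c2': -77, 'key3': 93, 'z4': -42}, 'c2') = -77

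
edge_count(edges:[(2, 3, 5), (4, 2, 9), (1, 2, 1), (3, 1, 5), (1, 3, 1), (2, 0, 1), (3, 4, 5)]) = 7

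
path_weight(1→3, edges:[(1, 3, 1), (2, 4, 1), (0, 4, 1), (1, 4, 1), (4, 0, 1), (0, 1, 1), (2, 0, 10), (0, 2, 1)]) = 1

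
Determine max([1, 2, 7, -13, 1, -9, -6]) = 7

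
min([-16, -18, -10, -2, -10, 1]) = -18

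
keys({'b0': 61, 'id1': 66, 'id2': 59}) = ['b0', 'id1', 'id2']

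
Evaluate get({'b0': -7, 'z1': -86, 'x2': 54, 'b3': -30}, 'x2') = 54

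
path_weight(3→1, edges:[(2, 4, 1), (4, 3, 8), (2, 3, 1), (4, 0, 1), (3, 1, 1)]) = 1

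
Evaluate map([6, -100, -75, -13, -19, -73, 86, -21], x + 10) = [16, -90, -65, -3, -9, -63, 96, -11]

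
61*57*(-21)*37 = -2701629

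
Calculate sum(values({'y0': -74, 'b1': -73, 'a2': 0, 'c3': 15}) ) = -132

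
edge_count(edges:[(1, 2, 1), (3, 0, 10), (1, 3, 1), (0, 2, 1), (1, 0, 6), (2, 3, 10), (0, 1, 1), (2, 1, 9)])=8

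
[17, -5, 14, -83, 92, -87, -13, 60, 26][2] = 14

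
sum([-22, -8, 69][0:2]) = -30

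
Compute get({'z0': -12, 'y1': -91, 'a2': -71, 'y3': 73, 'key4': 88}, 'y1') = -91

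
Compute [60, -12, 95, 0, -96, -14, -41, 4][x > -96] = keep x where x > -96: 60✓, -12✓, 95✓, 0✓, -96✗, -14✓, -41✓, 4✓
= [60, -12, 95, 0, -14, -41, 4]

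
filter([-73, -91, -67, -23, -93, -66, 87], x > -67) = keep x where x > -67: -73✗, -91✗, -67✗, -23✓, -93✗, -66✓, 87✓
= [-23, -66, 87]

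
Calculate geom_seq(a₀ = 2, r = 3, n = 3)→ a_0 = 2*3^0 = 2
a_1 = 2*3^1 = 6
a_2 = 2*3^2 = 18
= [2, 6, 18]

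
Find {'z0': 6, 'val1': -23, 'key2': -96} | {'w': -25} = {'z0': 6, 'val1': -23, 'key2': -96, 'w': -25}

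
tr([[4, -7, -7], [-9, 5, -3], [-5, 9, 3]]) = diagonal: 4 + 5 + 3
= 12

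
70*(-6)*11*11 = -50820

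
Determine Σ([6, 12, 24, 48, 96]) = 186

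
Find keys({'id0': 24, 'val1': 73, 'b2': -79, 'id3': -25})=['id0', 'val1', 'b2', 'id3']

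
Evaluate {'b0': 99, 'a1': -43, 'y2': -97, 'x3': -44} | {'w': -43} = {'b0': 99, 'a1': -43, 'y2': -97, 'x3': -44, 'w': -43}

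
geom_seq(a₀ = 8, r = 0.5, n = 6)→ a_0 = 8*0.5^0 = 8.0
a_1 = 8*0.5^1 = 4.0
a_2 = 8*0.5^2 = 2.0
...
= [8.0, 4.0, 2.0, 1.0, 0.5, 0.25]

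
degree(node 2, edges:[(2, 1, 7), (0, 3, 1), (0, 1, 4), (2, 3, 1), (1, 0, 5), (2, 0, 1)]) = incident: (2,1), (2,3), (2,0)
= 3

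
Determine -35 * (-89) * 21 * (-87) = -5691105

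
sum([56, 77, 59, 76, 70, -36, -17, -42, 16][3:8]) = slice → [76, 70, -36, -17, -42]
76 + 70 + (-36) + (-17) + (-42)
= 51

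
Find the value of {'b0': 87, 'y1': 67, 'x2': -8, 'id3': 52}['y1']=67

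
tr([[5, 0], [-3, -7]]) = diagonal: 5 + (-7)
= -2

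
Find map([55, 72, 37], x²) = [3025, 5184, 1369]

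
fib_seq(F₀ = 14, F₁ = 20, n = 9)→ F_2 = F_1 + F_0 = 34
F_3 = F_2 + F_1 = 54
F_4 = F_3 + F_2 = 88
...
= [14, 20, 34, 54, 88, 142, 230, 372, 602]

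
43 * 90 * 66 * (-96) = -24520320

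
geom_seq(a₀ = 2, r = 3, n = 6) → [2, 6, 18, 54, 162, 486]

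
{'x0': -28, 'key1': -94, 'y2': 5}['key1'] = -94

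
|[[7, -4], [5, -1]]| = (7)*(-1) - (-4)*(5)
= 13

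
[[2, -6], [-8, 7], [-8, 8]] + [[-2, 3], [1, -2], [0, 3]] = [[0, -3], [-7, 5], [-8, 11]]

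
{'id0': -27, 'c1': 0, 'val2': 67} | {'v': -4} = {'id0': -27, 'c1': 0, 'val2': 67, 'v': -4}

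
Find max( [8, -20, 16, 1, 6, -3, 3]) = 16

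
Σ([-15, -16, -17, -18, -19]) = (-15) + (-16) + (-17) + (-18) + (-19)
= -85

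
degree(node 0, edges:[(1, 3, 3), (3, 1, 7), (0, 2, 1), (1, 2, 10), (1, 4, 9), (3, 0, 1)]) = 2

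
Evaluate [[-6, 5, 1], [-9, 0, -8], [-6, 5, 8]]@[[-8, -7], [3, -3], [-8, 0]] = [[55, 27], [136, 63], [-1, 27]]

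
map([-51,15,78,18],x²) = (-51)²=2601, (15)²=225, (78)²=6084, (18)²=324
= [2601, 225, 6084, 324]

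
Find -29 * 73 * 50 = -105850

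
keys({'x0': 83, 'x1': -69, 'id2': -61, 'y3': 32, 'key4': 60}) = ['x0', 'x1', 'id2', 'y3', 'key4']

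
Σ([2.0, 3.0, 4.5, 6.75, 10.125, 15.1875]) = 41.5625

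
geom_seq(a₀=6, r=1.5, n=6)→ [6.0, 9.0, 13.5, 20.25, 30.375, 45.5625]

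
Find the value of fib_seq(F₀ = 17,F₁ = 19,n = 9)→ F_2 = F_1 + F_0 = 36
F_3 = F_2 + F_1 = 55
F_4 = F_3 + F_2 = 91
...
= [17, 19, 36, 55, 91, 146, 237, 383, 620]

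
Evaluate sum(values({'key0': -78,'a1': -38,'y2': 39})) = (-78) + (-38) + 39
= -77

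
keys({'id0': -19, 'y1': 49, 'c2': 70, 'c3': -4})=['id0', 'y1', 'c2', 'c3']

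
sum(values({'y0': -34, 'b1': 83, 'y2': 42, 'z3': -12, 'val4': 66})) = (-34) + 83 + 42 + (-12) + 66
= 145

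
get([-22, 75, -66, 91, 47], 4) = 47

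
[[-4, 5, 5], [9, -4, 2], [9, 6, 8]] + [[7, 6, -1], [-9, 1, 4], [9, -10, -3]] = [[3, 11, 4], [0, -3, 6], [18, -4, 5]]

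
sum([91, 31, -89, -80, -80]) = -127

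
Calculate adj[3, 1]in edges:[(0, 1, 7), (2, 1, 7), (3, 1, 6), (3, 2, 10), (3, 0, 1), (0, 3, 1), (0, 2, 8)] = 6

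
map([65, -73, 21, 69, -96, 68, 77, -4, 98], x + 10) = [75, -63, 31, 79, -86, 78, 87, 6, 108]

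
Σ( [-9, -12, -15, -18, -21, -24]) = -99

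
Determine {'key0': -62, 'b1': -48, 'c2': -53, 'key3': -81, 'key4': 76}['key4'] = 76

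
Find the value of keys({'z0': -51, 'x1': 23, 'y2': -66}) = ['z0', 'x1', 'y2']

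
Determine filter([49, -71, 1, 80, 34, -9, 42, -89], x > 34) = [49, 80, 42]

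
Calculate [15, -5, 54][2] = 54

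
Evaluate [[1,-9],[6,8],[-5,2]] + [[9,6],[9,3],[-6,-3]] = [[10, -3], [15, 11], [-11, -1]]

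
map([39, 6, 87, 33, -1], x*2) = 39*2=78, 6*2=12, 87*2=174, 33*2=66, -1*2=-2
= [78, 12, 174, 66, -2]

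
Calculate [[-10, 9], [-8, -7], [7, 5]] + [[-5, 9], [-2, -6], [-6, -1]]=[[-15, 18], [-10, -13], [1, 4]]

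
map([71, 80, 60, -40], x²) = (71)²=5041, (80)²=6400, (60)²=3600, (-40)²=1600
= [5041, 6400, 3600, 1600]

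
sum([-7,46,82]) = (-7) + 46 + 82
= 121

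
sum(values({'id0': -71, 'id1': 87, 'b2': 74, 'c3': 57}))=147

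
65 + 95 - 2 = 158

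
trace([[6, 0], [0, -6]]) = diagonal: 6 + (-6)
= 0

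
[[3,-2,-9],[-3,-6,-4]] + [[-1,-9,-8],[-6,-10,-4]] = [[2, -11, -17], [-9, -16, -8]]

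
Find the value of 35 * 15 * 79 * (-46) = -1907850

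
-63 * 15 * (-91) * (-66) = -5675670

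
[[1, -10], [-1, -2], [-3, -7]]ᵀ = [[1, -1, -3], [-10, -2, -7]]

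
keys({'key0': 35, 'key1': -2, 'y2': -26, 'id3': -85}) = ['key0', 'key1', 'y2', 'id3']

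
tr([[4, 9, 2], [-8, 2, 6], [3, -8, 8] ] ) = diagonal: 4 + 2 + 8
= 14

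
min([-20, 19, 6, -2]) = -20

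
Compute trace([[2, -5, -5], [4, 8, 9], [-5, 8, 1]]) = 11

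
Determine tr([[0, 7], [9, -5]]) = -5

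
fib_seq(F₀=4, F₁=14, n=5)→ F_2 = F_1 + F_0 = 18
F_3 = F_2 + F_1 = 32
F_4 = F_3 + F_2 = 50
= [4, 14, 18, 32, 50]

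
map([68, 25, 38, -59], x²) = (68)²=4624, (25)²=625, (38)²=1444, (-59)²=3481
= [4624, 625, 1444, 3481]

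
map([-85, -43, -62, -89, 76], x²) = [7225, 1849, 3844, 7921, 5776]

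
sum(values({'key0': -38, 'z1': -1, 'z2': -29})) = -68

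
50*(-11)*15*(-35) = 288750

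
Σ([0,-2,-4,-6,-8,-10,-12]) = 0 + (-2) + (-4) + (-6) + (-8) + (-10) + (-12)
= -42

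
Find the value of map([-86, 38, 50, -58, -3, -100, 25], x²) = [7396, 1444, 2500, 3364, 9, 10000, 625]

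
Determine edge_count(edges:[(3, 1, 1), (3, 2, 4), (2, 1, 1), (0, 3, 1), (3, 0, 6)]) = 5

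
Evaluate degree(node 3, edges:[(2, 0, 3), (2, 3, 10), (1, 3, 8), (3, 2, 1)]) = incident: (2,3), (1,3), (3,2)
= 3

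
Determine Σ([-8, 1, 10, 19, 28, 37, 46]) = (-8) + 1 + 10 + 19 + 28 + 37 + 46
= 133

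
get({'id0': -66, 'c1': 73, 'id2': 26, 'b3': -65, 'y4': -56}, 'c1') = 73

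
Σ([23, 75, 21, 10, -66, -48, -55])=-40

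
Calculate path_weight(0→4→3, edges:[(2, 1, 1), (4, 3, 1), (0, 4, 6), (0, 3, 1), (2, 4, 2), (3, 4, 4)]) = 7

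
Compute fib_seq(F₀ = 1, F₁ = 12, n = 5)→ F_2 = F_1 + F_0 = 13
F_3 = F_2 + F_1 = 25
F_4 = F_3 + F_2 = 38
= [1, 12, 13, 25, 38]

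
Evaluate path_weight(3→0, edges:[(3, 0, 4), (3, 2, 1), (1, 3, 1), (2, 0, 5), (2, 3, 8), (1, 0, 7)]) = 4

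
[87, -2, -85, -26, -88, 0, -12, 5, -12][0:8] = [87, -2, -85, -26, -88, 0, -12, 5]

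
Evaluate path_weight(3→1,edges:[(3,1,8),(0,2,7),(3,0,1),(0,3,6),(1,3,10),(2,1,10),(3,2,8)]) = w(3→1)=8
= 8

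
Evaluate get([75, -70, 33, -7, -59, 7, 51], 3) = -7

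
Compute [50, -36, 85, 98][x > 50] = keep x where x > 50: 50✗, -36✗, 85✓, 98✓
= [85, 98]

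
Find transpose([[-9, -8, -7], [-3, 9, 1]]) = [[-9, -3], [-8, 9], [-7, 1]]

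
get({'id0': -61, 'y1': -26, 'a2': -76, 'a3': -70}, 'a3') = -70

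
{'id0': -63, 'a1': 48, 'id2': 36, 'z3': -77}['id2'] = 36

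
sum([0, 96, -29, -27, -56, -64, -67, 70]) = -77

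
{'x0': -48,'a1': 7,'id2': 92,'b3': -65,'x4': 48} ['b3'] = -65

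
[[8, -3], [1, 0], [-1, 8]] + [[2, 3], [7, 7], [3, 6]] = [[10, 0], [8, 7], [2, 14]]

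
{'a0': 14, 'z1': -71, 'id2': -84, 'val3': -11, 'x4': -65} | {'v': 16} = {'a0': 14, 'z1': -71, 'id2': -84, 'val3': -11, 'x4': -65, 'v': 16}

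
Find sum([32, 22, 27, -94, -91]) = 32 + 22 + 27 + (-94) + (-91)
= -104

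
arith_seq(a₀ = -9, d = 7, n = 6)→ a_0 = -9 + 0*7 = -9
a_1 = -9 + 1*7 = -2
a_2 = -9 + 2*7 = 5
...
= [-9, -2, 5, 12, 19, 26]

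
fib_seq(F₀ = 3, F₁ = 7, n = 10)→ F_2 = F_1 + F_0 = 10
F_3 = F_2 + F_1 = 17
F_4 = F_3 + F_2 = 27
...
= [3, 7, 10, 17, 27, 44, 71, 115, 186, 301]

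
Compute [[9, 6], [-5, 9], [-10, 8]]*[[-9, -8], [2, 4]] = C[0][0] = (9)*(-9) + (6)*(2) = -69
C[0][1] = (9)*(-8) + (6)*(4) = -48
C[1][0] = (-5)*(-9) + (9)*(2) = 63
C[1][1] = (-5)*(-8) + (9)*(4) = 76
C[2][0] = (-10)*(-9) + (8)*(2) = 106
C[2][1] = (-10)*(-8) + (8)*(4) = 112
= [[-69, -48], [63, 76], [106, 112]]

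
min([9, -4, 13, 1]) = -4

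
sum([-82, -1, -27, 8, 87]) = (-82) + (-1) + (-27) + 8 + 87
= -15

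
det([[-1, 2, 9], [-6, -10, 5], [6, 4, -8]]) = (1)*(-1)*det([[-10, 5], [4, -8]]) + (-1)*(2)*det([[-6, 5], [6, -8]]) + (1)*(9)*det([[-6, -10], [6, 4]])
= -60 + -36 + 324
= 228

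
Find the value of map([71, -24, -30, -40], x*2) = 71*2=142, -24*2=-48, -30*2=-60, -40*2=-80
= [142, -48, -60, -80]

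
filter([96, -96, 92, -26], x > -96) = keep x where x > -96: 96✓, -96✗, 92✓, -26✓
= [96, 92, -26]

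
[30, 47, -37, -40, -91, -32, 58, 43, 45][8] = 45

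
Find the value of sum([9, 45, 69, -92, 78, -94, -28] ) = -13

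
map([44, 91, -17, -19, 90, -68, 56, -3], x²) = (44)²=1936, (91)²=8281, (-17)²=289, (-19)²=361, (90)²=8100, (-68)²=4624, (56)²=3136, (-3)²=9
= [1936, 8281, 289, 361, 8100, 4624, 3136, 9]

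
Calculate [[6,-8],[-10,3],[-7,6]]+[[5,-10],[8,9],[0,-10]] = [[11, -18], [-2, 12], [-7, -4]]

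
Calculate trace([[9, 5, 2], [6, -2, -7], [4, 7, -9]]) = -2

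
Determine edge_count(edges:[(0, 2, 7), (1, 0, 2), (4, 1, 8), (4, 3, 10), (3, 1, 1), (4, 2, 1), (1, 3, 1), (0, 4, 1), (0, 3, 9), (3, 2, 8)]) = 10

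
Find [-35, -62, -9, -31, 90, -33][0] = -35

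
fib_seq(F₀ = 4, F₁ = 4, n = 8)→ F_2 = F_1 + F_0 = 8
F_3 = F_2 + F_1 = 12
F_4 = F_3 + F_2 = 20
...
= [4, 4, 8, 12, 20, 32, 52, 84]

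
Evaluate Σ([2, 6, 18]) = 2 + 6 + 18
= 26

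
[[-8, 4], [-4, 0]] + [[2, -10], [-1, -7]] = [[-6, -6], [-5, -7]]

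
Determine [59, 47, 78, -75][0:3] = [59, 47, 78]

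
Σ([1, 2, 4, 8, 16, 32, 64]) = 127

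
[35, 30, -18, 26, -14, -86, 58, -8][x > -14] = [35, 30, 26, 58, -8]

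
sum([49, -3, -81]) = -35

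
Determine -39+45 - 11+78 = 73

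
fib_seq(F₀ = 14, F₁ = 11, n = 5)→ [14, 11, 25, 36, 61]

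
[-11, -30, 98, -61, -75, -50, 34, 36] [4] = -75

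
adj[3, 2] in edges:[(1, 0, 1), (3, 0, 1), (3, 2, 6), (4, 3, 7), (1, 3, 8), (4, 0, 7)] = 6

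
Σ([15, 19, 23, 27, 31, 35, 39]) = 15 + 19 + 23 + 27 + 31 + 35 + 39
= 189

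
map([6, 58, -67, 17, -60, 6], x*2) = 6*2=12, 58*2=116, -67*2=-134, 17*2=34, -60*2=-120, 6*2=12
= [12, 116, -134, 34, -120, 12]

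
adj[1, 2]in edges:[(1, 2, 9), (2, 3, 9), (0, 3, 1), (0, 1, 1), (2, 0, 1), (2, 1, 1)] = 9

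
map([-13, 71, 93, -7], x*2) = -13*2=-26, 71*2=142, 93*2=186, -7*2=-14
= [-26, 142, 186, -14]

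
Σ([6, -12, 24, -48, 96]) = 66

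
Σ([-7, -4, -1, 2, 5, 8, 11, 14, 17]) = (-7) + (-4) + (-1) + 2 + 5 + 8 + 11 + 14 + 17
= 45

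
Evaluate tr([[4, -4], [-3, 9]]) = 13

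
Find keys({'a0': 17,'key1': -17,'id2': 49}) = ['a0', 'key1', 'id2']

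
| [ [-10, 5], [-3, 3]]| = (-10)*(3) - (5)*(-3)
= -15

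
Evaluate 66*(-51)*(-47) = 158202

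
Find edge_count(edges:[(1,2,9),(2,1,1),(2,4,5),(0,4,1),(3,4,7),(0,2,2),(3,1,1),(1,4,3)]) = 8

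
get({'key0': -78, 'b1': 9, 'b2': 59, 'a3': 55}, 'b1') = 9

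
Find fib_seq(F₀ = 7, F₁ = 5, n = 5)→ [7, 5, 12, 17, 29]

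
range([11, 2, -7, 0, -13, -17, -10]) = 28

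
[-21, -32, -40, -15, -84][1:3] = [-32, -40]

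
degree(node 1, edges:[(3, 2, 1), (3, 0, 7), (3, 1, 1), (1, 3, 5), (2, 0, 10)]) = 2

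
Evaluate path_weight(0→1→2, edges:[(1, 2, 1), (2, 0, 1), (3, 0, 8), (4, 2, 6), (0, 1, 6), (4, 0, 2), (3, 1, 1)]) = w(0→1)=6 + w(1→2)=1
= 7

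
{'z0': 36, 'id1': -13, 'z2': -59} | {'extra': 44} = {'z0': 36, 'id1': -13, 'z2': -59, 'extra': 44}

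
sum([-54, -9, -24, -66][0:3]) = -87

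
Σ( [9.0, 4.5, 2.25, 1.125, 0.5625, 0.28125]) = 9.0 + 4.5 + 2.25 + 1.125 + 0.5625 + 0.28125
= 17.71875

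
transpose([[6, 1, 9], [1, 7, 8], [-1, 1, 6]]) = [[6, 1, -1], [1, 7, 1], [9, 8, 6]]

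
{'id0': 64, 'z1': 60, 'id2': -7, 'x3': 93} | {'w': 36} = {'id0': 64, 'z1': 60, 'id2': -7, 'x3': 93, 'w': 36}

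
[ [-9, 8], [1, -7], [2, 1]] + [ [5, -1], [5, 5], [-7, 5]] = [[-4, 7], [6, -2], [-5, 6]]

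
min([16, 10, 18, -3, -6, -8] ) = -8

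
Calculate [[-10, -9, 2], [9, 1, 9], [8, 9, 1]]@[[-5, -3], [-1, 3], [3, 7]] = [[65, 17], [-19, 39], [-46, 10]]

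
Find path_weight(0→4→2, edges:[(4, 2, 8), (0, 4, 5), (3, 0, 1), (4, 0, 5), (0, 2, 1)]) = 13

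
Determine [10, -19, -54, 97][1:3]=[-19, -54]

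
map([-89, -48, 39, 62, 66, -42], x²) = [7921, 2304, 1521, 3844, 4356, 1764]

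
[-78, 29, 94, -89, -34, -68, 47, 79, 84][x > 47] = [94, 79, 84]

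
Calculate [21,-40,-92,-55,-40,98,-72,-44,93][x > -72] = keep x where x > -72: 21✓, -40✓, -92✗, -55✓, -40✓, 98✓, -72✗, -44✓, 93✓
= [21, -40, -55, -40, 98, -44, 93]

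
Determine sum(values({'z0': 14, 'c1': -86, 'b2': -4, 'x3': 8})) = 14 + (-86) + (-4) + 8
= -68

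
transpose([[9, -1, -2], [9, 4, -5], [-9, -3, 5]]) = [[9, 9, -9], [-1, 4, -3], [-2, -5, 5]]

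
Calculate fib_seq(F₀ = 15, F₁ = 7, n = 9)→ [15, 7, 22, 29, 51, 80, 131, 211, 342]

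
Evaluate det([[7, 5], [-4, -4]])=-8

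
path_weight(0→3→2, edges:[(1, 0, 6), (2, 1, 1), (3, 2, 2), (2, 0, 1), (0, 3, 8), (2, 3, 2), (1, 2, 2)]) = 10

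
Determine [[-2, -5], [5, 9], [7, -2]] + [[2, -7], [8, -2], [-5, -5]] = [[0, -12], [13, 7], [2, -7]]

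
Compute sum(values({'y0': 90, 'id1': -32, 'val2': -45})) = 90 + (-32) + (-45)
= 13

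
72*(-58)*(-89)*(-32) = -11893248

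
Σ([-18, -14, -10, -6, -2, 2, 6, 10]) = (-18) + (-14) + (-10) + (-6) + (-2) + 2 + 6 + 10
= -32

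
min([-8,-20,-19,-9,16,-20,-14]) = -20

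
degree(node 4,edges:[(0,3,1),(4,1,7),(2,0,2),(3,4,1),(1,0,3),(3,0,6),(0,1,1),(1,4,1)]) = 3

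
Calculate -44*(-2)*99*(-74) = -644688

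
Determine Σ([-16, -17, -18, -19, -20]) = -90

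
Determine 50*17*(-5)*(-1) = 4250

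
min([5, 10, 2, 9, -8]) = -8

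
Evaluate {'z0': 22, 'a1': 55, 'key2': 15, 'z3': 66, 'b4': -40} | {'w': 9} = {'z0': 22, 'a1': 55, 'key2': 15, 'z3': 66, 'b4': -40, 'w': 9}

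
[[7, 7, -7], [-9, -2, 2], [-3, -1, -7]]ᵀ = [[7, -9, -3], [7, -2, -1], [-7, 2, -7]]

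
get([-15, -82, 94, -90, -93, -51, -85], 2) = 94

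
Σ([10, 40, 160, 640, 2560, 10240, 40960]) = 54610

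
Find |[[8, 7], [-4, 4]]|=60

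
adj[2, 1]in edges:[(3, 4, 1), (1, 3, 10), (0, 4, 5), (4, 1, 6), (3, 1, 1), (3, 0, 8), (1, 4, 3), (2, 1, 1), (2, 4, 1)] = 1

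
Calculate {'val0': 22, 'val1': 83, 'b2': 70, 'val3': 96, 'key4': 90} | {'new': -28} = {'val0': 22, 'val1': 83, 'b2': 70, 'val3': 96, 'key4': 90, 'new': -28}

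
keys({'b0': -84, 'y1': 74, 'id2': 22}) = ['b0', 'y1', 'id2']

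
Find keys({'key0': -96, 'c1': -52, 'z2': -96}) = ['key0', 'c1', 'z2']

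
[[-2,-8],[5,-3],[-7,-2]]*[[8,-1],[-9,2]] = C[0][0] = (-2)*(8) + (-8)*(-9) = 56
C[0][1] = (-2)*(-1) + (-8)*(2) = -14
C[1][0] = (5)*(8) + (-3)*(-9) = 67
C[1][1] = (5)*(-1) + (-3)*(2) = -11
C[2][0] = (-7)*(8) + (-2)*(-9) = -38
C[2][1] = (-7)*(-1) + (-2)*(2) = 3
= [[56, -14], [67, -11], [-38, 3]]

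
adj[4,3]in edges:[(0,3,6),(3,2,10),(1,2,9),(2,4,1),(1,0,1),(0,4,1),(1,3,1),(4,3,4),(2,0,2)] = 4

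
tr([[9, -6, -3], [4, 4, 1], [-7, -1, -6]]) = 7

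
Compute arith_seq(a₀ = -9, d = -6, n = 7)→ a_0 = -9 + 0*-6 = -9
a_1 = -9 + 1*-6 = -15
a_2 = -9 + 2*-6 = -21
...
= [-9, -15, -21, -27, -33, -39, -45]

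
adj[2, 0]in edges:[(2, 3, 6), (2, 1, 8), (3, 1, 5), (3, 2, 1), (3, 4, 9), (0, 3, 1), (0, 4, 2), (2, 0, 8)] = 8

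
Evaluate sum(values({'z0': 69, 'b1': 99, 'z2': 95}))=263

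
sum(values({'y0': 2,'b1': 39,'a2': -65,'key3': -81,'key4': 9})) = 2 + 39 + (-65) + (-81) + 9
= -96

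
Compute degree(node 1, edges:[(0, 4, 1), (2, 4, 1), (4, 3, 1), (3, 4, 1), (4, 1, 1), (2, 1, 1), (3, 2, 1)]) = 2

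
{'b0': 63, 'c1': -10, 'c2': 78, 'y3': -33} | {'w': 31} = {'b0': 63, 'c1': -10, 'c2': 78, 'y3': -33, 'w': 31}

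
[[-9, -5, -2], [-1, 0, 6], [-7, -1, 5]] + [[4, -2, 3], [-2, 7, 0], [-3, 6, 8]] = [[-5, -7, 1], [-3, 7, 6], [-10, 5, 13]]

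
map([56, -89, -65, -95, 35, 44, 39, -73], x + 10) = 56+10=66, -89+10=-79, -65+10=-55, -95+10=-85, 35+10=45, 44+10=54, 39+10=49, -73+10=-63
= [66, -79, -55, -85, 45, 54, 49, -63]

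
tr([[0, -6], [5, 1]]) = 1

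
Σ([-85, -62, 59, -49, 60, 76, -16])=(-85) + (-62) + 59 + (-49) + 60 + 76 + (-16)
= -17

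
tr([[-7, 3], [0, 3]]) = diagonal: (-7) + 3
= -4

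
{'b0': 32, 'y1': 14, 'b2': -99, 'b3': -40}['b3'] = -40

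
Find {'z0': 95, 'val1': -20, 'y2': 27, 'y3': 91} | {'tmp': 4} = {'z0': 95, 'val1': -20, 'y2': 27, 'y3': 91, 'tmp': 4}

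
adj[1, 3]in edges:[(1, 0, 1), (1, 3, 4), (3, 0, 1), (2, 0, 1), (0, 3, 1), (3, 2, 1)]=4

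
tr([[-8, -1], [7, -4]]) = diagonal: (-8) + (-4)
= -12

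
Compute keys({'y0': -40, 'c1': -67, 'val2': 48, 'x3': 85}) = ['y0', 'c1', 'val2', 'x3']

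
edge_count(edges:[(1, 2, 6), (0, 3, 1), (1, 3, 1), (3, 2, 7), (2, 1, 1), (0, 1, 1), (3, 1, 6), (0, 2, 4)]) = 8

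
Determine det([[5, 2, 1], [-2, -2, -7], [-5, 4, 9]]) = 138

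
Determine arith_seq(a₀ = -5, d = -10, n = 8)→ a_0 = -5 + 0*-10 = -5
a_1 = -5 + 1*-10 = -15
a_2 = -5 + 2*-10 = -25
...
= [-5, -15, -25, -35, -45, -55, -65, -75]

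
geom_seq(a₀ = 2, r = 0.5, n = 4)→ a_0 = 2*0.5^0 = 2.0
a_1 = 2*0.5^1 = 1.0
a_2 = 2*0.5^2 = 0.5
...
= [2.0, 1.0, 0.5, 0.25]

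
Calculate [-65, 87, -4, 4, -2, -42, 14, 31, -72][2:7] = [-4, 4, -2, -42, 14]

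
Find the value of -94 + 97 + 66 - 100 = -31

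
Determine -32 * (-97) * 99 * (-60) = -18437760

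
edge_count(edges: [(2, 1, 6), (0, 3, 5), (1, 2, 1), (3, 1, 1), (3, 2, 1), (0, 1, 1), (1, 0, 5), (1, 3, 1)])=8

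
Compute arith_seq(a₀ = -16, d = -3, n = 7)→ [-16, -19, -22, -25, -28, -31, -34]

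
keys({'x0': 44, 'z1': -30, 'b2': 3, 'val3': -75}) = ['x0', 'z1', 'b2', 'val3']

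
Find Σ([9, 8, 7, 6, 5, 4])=9 + 8 + 7 + 6 + 5 + 4
= 39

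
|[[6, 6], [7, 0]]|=(6)*(0) - (6)*(7)
= -42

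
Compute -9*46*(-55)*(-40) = -910800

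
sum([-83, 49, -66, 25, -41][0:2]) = slice → [-83, 49]
(-83) + 49
= -34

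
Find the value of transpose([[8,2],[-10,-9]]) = [[8, -10], [2, -9]]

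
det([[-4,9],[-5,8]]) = 13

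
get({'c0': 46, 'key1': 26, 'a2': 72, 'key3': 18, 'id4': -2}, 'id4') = -2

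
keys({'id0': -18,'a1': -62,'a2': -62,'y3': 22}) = ['id0', 'a1', 'a2', 'y3']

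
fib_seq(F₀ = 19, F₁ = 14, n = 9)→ [19, 14, 33, 47, 80, 127, 207, 334, 541]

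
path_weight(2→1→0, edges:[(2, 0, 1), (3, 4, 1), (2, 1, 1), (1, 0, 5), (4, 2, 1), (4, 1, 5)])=6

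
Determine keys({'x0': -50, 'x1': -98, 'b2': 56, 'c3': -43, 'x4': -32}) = ['x0', 'x1', 'b2', 'c3', 'x4']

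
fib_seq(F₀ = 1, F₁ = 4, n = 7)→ F_2 = F_1 + F_0 = 5
F_3 = F_2 + F_1 = 9
F_4 = F_3 + F_2 = 14
...
= [1, 4, 5, 9, 14, 23, 37]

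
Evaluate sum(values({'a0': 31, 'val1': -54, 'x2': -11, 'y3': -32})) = -66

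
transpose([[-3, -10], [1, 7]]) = [[-3, 1], [-10, 7]]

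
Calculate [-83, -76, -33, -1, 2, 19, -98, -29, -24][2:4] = [-33, -1]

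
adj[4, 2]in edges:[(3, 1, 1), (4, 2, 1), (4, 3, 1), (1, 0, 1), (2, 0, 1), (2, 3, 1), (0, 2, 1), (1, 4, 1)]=1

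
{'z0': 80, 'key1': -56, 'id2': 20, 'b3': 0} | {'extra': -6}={'z0': 80, 'key1': -56, 'id2': 20, 'b3': 0, 'extra': -6}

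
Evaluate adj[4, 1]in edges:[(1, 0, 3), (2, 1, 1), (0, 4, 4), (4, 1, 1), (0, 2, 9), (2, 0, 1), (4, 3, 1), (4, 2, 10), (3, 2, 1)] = 1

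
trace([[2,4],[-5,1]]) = 3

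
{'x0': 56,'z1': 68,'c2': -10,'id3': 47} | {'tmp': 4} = {'x0': 56, 'z1': 68, 'c2': -10, 'id3': 47, 'tmp': 4}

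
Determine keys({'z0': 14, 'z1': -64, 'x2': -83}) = ['z0', 'z1', 'x2']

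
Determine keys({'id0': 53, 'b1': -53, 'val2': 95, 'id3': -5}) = ['id0', 'b1', 'val2', 'id3']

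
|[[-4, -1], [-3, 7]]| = -31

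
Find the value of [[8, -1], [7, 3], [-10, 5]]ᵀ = [[8, 7, -10], [-1, 3, 5]]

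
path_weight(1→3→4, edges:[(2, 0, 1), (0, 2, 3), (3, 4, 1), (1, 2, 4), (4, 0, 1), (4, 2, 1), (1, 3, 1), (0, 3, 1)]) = 2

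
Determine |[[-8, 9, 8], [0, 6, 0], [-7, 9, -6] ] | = 624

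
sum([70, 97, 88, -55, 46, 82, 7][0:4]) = slice → [70, 97, 88, -55]
70 + 97 + 88 + (-55)
= 200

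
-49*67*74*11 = -2672362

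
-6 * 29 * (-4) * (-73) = -50808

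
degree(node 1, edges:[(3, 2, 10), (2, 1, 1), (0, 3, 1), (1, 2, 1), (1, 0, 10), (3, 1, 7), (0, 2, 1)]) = incident: (2,1), (1,2), (1,0), (3,1)
= 4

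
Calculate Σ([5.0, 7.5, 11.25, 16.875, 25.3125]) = 65.9375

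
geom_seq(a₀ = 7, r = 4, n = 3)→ a_0 = 7*4^0 = 7
a_1 = 7*4^1 = 28
a_2 = 7*4^2 = 112
= [7, 28, 112]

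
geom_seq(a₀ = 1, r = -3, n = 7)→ a_0 = 1*(-3)^0 = 1
a_1 = 1*(-3)^1 = -3
a_2 = 1*(-3)^2 = 9
...
= [1, -3, 9, -27, 81, -243, 729]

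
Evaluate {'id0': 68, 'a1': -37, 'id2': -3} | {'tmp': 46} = {'id0': 68, 'a1': -37, 'id2': -3, 'tmp': 46}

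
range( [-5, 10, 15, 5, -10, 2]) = 25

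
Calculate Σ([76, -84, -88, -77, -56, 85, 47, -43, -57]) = 76 + (-84) + (-88) + (-77) + (-56) + 85 + 47 + (-43) + (-57)
= -197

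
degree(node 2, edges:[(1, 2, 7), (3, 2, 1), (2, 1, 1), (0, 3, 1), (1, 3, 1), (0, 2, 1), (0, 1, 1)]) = incident: (1,2), (3,2), (2,1), (0,2)
= 4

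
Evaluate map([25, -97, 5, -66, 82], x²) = [625, 9409, 25, 4356, 6724]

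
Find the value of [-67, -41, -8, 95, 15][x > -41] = [-8, 95, 15]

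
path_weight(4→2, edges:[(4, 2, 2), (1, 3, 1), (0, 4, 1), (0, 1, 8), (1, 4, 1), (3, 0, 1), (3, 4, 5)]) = w(4→2)=2
= 2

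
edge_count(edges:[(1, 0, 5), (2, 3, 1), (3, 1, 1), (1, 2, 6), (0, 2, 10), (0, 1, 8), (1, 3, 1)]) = 7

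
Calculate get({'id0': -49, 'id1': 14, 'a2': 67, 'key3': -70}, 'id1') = 14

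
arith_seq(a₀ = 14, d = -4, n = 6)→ a_0 = 14 + 0*-4 = 14
a_1 = 14 + 1*-4 = 10
a_2 = 14 + 2*-4 = 6
...
= [14, 10, 6, 2, -2, -6]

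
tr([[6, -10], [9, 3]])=diagonal: 6 + 3
= 9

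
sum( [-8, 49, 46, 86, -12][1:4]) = slice → [49, 46, 86]
49 + 46 + 86
= 181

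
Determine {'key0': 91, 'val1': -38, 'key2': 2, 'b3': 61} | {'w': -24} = {'key0': 91, 'val1': -38, 'key2': 2, 'b3': 61, 'w': -24}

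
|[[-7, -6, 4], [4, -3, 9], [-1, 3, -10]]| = (1)*(-7)*det([[-3, 9], [3, -10]]) + (-1)*(-6)*det([[4, 9], [-1, -10]]) + (1)*(4)*det([[4, -3], [-1, 3]])
= -21 + -186 + 36
= -171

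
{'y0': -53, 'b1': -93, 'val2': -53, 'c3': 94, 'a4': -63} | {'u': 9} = {'y0': -53, 'b1': -93, 'val2': -53, 'c3': 94, 'a4': -63, 'u': 9}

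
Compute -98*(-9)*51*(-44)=-1979208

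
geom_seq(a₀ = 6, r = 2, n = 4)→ a_0 = 6*2^0 = 6
a_1 = 6*2^1 = 12
a_2 = 6*2^2 = 24
...
= [6, 12, 24, 48]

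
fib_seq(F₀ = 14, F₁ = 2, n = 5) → [14, 2, 16, 18, 34]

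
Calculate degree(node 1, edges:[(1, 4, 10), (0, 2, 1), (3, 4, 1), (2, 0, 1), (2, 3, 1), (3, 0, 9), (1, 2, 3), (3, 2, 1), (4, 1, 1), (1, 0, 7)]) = 4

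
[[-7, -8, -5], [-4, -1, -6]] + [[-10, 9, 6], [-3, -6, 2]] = [[-17, 1, 1], [-7, -7, -4]]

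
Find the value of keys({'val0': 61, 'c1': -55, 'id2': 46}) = ['val0', 'c1', 'id2']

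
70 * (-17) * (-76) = 90440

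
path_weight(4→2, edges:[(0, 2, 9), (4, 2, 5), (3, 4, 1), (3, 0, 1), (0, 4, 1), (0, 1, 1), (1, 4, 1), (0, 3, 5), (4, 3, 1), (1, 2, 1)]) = w(4→2)=5
= 5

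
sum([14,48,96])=14 + 48 + 96
= 158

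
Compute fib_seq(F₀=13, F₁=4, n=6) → F_2 = F_1 + F_0 = 17
F_3 = F_2 + F_1 = 21
F_4 = F_3 + F_2 = 38
...
= [13, 4, 17, 21, 38, 59]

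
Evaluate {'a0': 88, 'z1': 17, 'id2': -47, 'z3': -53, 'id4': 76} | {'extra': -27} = {'a0': 88, 'z1': 17, 'id2': -47, 'z3': -53, 'id4': 76, 'extra': -27}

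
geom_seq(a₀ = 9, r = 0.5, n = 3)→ [9.0, 4.5, 2.25]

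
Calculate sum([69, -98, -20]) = -49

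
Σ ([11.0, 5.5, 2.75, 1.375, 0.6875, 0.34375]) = 21.65625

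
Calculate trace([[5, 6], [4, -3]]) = diagonal: 5 + (-3)
= 2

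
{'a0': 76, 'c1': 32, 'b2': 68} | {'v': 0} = {'a0': 76, 'c1': 32, 'b2': 68, 'v': 0}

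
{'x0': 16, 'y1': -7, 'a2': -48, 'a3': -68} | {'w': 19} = {'x0': 16, 'y1': -7, 'a2': -48, 'a3': -68, 'w': 19}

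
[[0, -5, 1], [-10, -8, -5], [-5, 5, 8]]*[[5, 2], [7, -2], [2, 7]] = [[-33, 17], [-116, -39], [26, 36]]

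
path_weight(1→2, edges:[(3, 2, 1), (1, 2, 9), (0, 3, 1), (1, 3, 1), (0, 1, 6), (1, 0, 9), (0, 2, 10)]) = 9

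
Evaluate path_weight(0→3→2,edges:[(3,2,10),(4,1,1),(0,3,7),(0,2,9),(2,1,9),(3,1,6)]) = 17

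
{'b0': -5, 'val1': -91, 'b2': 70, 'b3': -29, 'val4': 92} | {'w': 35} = {'b0': -5, 'val1': -91, 'b2': 70, 'b3': -29, 'val4': 92, 'w': 35}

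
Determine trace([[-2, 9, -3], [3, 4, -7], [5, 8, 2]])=diagonal: (-2) + 4 + 2
= 4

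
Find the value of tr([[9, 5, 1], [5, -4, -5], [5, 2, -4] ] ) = 1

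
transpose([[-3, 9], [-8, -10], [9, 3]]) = [[-3, -8, 9], [9, -10, 3]]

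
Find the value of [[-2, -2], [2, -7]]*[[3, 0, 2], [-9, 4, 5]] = C[0][0] = (-2)*(3) + (-2)*(-9) = 12
C[0][1] = (-2)*(0) + (-2)*(4) = -8
C[0][2] = (-2)*(2) + (-2)*(5) = -14
C[1][0] = (2)*(3) + (-7)*(-9) = 69
C[1][1] = (2)*(0) + (-7)*(4) = -28
C[1][2] = (2)*(2) + (-7)*(5) = -31
= [[12, -8, -14], [69, -28, -31]]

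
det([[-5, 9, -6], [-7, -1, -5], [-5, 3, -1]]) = (1)*(-5)*det([[-1, -5], [3, -1]]) + (-1)*(9)*det([[-7, -5], [-5, -1]]) + (1)*(-6)*det([[-7, -1], [-5, 3]])
= -80 + 162 + 156
= 238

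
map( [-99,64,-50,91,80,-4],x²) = (-99)²=9801, (64)²=4096, (-50)²=2500, (91)²=8281, (80)²=6400, (-4)²=16
= [9801, 4096, 2500, 8281, 6400, 16]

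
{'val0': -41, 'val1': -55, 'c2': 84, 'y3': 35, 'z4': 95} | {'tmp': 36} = {'val0': -41, 'val1': -55, 'c2': 84, 'y3': 35, 'z4': 95, 'tmp': 36}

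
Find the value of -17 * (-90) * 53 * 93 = 7541370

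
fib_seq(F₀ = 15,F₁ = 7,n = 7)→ F_2 = F_1 + F_0 = 22
F_3 = F_2 + F_1 = 29
F_4 = F_3 + F_2 = 51
...
= [15, 7, 22, 29, 51, 80, 131]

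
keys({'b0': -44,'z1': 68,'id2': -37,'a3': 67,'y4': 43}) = ['b0', 'z1', 'id2', 'a3', 'y4']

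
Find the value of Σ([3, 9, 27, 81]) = 120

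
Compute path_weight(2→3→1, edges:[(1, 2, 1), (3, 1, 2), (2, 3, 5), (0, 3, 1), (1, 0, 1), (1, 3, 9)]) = w(2→3)=5 + w(3→1)=2
= 7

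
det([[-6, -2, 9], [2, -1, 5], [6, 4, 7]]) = (1)*(-6)*det([[-1, 5], [4, 7]]) + (-1)*(-2)*det([[2, 5], [6, 7]]) + (1)*(9)*det([[2, -1], [6, 4]])
= 162 + -32 + 126
= 256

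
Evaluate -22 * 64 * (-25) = 35200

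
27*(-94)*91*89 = -20555262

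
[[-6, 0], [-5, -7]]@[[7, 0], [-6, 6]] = [[-42, 0], [7, -42]]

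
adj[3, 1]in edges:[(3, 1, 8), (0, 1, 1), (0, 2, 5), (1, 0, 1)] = 8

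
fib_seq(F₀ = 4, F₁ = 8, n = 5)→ F_2 = F_1 + F_0 = 12
F_3 = F_2 + F_1 = 20
F_4 = F_3 + F_2 = 32
= [4, 8, 12, 20, 32]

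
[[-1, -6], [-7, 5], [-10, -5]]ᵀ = [[-1, -7, -10], [-6, 5, -5]]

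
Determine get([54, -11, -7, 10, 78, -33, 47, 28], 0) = 54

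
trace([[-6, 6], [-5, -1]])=-7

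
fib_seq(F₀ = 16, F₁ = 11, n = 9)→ F_2 = F_1 + F_0 = 27
F_3 = F_2 + F_1 = 38
F_4 = F_3 + F_2 = 65
...
= [16, 11, 27, 38, 65, 103, 168, 271, 439]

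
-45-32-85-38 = -200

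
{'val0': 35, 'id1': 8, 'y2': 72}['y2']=72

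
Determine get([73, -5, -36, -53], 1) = -5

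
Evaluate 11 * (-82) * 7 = -6314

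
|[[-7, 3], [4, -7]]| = 37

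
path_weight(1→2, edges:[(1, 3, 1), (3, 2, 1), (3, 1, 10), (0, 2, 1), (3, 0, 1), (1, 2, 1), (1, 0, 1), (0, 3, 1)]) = w(1→2)=1
= 1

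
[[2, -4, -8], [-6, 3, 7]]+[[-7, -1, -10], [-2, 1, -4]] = [[-5, -5, -18], [-8, 4, 3]]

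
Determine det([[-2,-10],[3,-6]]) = (-2)*(-6) - (-10)*(3)
= 42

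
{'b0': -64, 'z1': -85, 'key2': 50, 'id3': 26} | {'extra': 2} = {'b0': -64, 'z1': -85, 'key2': 50, 'id3': 26, 'extra': 2}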